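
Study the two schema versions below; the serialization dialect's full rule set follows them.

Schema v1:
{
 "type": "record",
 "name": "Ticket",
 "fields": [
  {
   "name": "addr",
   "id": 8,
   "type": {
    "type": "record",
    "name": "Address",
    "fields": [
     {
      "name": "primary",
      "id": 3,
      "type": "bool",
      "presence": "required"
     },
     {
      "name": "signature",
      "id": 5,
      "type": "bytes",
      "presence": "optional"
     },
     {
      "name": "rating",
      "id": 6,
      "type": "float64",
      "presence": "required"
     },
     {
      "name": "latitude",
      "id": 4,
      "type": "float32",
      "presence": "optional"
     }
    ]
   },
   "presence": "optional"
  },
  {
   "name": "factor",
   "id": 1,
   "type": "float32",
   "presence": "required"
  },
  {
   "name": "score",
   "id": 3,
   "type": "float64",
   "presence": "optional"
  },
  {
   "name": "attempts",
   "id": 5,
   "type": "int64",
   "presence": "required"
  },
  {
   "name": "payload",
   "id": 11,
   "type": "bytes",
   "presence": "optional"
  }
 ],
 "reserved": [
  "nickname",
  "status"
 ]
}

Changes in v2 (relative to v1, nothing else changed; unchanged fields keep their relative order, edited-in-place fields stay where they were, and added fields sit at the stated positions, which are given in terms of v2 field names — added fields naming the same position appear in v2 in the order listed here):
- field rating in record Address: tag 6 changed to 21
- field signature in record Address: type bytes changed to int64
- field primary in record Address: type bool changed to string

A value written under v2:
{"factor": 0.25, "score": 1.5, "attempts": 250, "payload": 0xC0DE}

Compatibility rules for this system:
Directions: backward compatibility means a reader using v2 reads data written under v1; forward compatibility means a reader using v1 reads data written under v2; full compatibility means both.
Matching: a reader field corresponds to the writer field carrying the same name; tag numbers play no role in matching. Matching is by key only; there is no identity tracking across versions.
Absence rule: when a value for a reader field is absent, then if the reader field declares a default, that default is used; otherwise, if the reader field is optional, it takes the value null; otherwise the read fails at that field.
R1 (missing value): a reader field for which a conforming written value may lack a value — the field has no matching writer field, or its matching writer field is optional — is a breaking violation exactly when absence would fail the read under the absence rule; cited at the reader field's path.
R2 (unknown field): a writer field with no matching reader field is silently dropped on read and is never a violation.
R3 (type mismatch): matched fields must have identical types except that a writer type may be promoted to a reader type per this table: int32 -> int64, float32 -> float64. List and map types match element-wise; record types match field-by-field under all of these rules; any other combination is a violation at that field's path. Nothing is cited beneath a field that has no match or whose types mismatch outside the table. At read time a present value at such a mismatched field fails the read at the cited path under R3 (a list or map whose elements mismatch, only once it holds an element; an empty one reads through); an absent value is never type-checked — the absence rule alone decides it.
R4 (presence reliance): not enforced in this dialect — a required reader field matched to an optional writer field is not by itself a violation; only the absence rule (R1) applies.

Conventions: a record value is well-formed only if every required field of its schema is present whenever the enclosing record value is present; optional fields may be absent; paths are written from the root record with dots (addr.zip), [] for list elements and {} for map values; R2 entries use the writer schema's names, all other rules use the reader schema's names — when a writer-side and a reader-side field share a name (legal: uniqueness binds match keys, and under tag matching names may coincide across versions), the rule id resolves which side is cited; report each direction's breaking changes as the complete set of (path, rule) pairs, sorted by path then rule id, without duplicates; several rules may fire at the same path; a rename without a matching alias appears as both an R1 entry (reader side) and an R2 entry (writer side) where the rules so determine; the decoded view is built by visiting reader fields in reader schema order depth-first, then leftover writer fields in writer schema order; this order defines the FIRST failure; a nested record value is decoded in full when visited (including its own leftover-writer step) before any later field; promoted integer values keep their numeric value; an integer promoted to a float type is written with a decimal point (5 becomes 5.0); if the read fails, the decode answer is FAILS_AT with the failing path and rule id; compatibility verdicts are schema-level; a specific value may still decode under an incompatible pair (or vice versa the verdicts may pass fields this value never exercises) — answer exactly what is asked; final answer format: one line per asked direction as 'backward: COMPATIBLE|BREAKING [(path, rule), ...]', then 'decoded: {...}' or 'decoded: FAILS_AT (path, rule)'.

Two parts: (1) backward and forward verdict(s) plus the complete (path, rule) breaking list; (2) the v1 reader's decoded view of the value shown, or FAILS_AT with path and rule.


backward: BREAKING [(addr.primary, R3), (addr.signature, R3)]; forward: BREAKING [(addr.primary, R3), (addr.signature, R3)]; decoded: {"addr": null, "factor": 0.25, "score": 1.5, "attempts": 250, "payload": 0xC0DE}

arrows below run writer -> reader for Ticket
checking backward for Ticket: reader v2 against writer v1:
  Address -> Address, writer optional: addr aligns to addr
  float32 -> float32, writer required: factor aligns to factor
  float64 -> float64, writer optional: score aligns to score
  int64 -> int64, writer required: attempts aligns to attempts
  bytes -> bytes, writer optional: payload aligns to payload
  bool -> string, writer required: addr.primary aligns to addr.primary
  bytes -> int64, writer optional: addr.signature aligns to addr.signature
  float64 -> float64, writer required: addr.rating aligns to addr.rating
  float32 -> float32, writer optional: addr.latitude aligns to addr.latitude
  violation R3 at addr.primary
  violation R3 at addr.signature
  => 2 violation(s): backward is BREAKING for Ticket
checking forward for Ticket: reader v1 against writer v2:
  Address -> Address, writer optional: addr aligns to addr
  float32 -> float32, writer required: factor aligns to factor
  float64 -> float64, writer optional: score aligns to score
  int64 -> int64, writer required: attempts aligns to attempts
  bytes -> bytes, writer optional: payload aligns to payload
  string -> bool, writer required: addr.primary aligns to addr.primary
  int64 -> bytes, writer optional: addr.signature aligns to addr.signature
  float64 -> float64, writer required: addr.rating aligns to addr.rating
  float32 -> float32, writer optional: addr.latitude aligns to addr.latitude
  violation R3 at addr.primary
  violation R3 at addr.signature
  => 2 violation(s): forward is BREAKING for Ticket
decode walk for Ticket under reader schema v1:
  addr := null (not supplied -> null)
  factor := 0.25
  score := 1.5
  attempts := 250
  payload := 0xC0DE
  => decoded: {"addr": null, "factor": 0.25, "score": 1.5, "attempts": 250, "payload": 0xC0DE}


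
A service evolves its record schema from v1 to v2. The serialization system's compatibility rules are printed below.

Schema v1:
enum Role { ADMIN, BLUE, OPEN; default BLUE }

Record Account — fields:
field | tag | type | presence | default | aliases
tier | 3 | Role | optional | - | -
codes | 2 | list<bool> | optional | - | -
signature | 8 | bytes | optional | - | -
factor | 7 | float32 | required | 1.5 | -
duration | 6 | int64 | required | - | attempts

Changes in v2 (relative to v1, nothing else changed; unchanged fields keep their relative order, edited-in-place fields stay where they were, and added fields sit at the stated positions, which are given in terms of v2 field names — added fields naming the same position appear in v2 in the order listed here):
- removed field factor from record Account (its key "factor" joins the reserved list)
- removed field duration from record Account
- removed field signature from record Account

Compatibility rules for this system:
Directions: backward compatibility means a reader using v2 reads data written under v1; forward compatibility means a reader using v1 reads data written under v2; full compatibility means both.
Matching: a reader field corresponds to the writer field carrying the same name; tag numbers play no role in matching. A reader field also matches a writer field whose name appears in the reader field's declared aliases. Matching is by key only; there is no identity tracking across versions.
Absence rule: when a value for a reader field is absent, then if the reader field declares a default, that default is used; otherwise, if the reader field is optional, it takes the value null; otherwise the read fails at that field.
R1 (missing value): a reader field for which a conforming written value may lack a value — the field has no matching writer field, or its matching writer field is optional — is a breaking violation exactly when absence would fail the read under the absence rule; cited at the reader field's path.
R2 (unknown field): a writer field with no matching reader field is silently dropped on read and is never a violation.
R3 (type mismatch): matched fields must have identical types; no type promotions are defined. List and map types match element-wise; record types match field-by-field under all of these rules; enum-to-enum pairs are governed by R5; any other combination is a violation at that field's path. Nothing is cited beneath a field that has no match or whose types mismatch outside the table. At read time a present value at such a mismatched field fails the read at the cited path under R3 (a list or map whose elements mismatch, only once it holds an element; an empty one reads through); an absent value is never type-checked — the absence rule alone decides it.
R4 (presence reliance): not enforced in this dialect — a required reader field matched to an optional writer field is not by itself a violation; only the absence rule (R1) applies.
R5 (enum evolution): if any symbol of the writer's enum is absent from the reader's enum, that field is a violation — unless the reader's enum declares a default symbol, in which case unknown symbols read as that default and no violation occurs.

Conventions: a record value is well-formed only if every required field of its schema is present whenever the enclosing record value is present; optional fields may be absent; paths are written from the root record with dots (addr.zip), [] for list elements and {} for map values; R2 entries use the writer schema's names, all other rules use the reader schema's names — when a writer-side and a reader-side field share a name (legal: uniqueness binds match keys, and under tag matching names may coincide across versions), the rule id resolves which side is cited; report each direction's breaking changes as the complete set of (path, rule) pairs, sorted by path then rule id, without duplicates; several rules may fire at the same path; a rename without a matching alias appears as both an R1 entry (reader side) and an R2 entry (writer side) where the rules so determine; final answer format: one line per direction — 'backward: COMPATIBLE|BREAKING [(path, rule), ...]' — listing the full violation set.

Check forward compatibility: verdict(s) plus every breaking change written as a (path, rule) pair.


the writer's type comes first in each Account pair
forward analysis of Account with v1 as reader and v2 as writer:
  writer optional, Role -> Role: reader tier maps from writer tier
  writer optional, list<bool> -> list<bool>: reader codes maps from writer codes
  signature: no writer-side match
  factor: no writer-side match
  duration: no writer-side match
  R1 fires at duration
  => 1 violation(s): forward is BREAKING for Account
remaining Account differences; none change what is asked:
  removed field factor from record Account (its key "factor" joins the reserved list) -> inert for the asked Account verdict: nothing fires
  removed field signature from record Account -> inert for the asked Account verdict: nothing fires

forward: BREAKING [(duration, R1)]


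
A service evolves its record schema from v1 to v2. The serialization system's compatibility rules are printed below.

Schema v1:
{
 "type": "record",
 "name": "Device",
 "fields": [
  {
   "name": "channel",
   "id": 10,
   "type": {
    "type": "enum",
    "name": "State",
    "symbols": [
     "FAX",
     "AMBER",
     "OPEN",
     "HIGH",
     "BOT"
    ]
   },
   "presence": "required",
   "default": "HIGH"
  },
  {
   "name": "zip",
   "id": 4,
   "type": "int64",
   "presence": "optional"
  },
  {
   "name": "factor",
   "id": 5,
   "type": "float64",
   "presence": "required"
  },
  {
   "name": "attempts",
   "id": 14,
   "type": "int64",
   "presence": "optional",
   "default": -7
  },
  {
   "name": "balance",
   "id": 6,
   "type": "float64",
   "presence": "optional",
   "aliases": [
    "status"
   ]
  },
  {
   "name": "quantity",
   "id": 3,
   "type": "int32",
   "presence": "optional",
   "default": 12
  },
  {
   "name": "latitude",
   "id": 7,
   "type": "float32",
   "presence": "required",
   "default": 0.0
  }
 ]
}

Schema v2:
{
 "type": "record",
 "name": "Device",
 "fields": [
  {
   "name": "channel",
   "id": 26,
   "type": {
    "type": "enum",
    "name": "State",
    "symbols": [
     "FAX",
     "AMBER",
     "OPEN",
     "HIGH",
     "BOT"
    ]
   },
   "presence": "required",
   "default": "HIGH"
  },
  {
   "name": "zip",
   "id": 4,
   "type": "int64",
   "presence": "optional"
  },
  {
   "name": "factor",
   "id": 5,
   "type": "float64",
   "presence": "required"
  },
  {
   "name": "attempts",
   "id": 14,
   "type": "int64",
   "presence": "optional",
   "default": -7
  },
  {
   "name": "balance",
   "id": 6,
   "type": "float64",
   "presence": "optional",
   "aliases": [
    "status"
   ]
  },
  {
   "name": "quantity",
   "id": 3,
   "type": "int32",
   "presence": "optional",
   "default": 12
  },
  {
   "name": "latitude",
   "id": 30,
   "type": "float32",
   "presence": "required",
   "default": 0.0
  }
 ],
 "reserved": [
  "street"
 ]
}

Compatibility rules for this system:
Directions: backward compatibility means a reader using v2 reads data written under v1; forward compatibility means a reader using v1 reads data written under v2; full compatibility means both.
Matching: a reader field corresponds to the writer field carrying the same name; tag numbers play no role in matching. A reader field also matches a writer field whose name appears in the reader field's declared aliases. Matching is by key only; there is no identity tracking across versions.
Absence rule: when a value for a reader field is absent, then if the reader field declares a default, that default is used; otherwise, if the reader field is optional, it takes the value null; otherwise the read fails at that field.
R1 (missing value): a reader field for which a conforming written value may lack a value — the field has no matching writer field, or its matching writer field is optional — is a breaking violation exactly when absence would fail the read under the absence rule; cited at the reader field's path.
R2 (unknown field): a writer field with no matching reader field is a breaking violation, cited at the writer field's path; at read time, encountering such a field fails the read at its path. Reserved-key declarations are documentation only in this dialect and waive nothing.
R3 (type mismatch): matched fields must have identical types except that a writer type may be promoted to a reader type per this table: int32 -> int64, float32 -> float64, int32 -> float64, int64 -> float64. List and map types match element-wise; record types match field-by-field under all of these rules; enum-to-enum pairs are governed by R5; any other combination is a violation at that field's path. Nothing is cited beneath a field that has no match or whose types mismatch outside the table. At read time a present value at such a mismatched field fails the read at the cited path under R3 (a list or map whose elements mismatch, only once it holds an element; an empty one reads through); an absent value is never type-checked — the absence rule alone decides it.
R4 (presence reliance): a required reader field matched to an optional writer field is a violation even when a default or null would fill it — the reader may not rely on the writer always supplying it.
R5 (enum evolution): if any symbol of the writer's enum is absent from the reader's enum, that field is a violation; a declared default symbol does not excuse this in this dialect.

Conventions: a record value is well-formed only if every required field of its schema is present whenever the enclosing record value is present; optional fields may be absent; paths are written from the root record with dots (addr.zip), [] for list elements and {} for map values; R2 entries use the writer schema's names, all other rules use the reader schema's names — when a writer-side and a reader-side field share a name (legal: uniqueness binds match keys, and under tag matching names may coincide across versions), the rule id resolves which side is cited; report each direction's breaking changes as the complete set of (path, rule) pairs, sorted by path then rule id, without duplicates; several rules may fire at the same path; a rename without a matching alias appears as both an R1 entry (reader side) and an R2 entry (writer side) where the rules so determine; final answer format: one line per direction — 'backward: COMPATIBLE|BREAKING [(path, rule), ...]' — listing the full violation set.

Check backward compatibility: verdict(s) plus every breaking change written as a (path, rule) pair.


in Device below, arrows point writer -> reader
backward analysis of Device with v2 as reader and v1 as writer:
  channel <- channel (State -> State, writer required)
  zip <- zip (int64 -> int64, writer optional)
  factor <- factor (float64 -> float64, writer required)
  attempts <- attempts (int64 -> int64, writer optional)
  balance <- balance (float64 -> float64, writer optional)
  quantity <- quantity (int32 -> int32, writer optional)
  latitude <- latitude (float32 -> float32, writer required)
  => backward verdict for Device: COMPATIBLE, no violations
the other Device changes do not affect what is asked:
  field channel in record Device: tag 10 changed to 26 -> no rule fires on it in Device's dialect; the asked verdict holds
  field latitude in record Device: tag 7 changed to 30 -> no rule fires on it in Device's dialect; the asked verdict holds

backward: COMPATIBLE []


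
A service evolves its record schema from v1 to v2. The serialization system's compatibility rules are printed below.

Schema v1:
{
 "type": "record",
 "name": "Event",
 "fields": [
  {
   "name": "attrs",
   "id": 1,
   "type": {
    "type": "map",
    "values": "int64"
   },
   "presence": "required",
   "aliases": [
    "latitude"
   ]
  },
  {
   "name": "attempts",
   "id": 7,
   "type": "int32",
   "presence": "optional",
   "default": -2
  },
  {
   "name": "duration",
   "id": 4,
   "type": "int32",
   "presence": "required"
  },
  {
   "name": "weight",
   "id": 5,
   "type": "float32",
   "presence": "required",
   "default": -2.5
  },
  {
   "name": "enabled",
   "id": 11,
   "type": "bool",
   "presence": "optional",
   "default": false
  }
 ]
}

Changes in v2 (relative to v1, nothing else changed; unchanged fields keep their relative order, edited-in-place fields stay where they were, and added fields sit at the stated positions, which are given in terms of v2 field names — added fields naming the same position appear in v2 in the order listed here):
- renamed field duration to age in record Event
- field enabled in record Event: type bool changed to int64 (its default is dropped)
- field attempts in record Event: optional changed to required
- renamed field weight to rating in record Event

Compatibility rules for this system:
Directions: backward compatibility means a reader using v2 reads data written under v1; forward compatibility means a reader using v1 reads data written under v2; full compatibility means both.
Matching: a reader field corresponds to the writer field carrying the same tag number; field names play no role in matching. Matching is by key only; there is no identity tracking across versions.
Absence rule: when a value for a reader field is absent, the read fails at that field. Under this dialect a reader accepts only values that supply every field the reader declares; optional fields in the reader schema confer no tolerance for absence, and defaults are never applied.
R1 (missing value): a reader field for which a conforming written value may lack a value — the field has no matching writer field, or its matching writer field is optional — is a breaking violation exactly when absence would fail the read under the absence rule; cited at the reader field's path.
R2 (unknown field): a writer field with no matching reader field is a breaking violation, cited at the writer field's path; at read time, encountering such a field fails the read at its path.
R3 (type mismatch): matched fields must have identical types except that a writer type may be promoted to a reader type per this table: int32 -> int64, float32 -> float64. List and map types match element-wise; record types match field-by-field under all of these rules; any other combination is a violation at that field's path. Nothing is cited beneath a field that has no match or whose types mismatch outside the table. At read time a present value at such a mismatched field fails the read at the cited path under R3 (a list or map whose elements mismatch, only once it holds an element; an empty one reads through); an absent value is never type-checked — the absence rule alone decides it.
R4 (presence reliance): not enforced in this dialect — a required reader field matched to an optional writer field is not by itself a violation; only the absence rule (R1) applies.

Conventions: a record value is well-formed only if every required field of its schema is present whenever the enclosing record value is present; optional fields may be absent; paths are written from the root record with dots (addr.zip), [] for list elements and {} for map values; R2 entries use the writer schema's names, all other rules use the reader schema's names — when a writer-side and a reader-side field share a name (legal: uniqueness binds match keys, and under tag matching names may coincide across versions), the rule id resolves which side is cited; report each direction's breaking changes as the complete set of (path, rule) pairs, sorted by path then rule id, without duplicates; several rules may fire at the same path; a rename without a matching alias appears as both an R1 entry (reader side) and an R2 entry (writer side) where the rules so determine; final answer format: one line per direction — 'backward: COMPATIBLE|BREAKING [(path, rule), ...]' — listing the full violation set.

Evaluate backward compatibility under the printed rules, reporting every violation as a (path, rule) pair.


arrows below run writer -> reader for Event
checking backward for Event: reader v2 against writer v1:
  map<string, int64> -> map<string, int64>, writer required: attrs aligns to attrs
  int32 -> int32, writer optional: attempts aligns to attempts
  int32 -> int32, writer required: age aligns to duration
  float32 -> float32, writer required: rating aligns to weight
  bool -> int64, writer optional: enabled aligns to enabled
  breaking: (attempts, R1)
  breaking: (enabled, R1)
  breaking: (enabled, R3)
  backward on Event therefore BREAKING (3)
the rest of the Event diff is inert for this question:
  renamed field duration to age in record Event -> triggers nothing under Event's printed rules — same verdict
  field attempts in record Event: optional changed to required -> fires only in the forward direction of Event, which is not asked here
  renamed field weight to rating in record Event -> triggers nothing under Event's printed rules — same verdict

backward: BREAKING [(attempts, R1), (enabled, R1), (enabled, R3)]


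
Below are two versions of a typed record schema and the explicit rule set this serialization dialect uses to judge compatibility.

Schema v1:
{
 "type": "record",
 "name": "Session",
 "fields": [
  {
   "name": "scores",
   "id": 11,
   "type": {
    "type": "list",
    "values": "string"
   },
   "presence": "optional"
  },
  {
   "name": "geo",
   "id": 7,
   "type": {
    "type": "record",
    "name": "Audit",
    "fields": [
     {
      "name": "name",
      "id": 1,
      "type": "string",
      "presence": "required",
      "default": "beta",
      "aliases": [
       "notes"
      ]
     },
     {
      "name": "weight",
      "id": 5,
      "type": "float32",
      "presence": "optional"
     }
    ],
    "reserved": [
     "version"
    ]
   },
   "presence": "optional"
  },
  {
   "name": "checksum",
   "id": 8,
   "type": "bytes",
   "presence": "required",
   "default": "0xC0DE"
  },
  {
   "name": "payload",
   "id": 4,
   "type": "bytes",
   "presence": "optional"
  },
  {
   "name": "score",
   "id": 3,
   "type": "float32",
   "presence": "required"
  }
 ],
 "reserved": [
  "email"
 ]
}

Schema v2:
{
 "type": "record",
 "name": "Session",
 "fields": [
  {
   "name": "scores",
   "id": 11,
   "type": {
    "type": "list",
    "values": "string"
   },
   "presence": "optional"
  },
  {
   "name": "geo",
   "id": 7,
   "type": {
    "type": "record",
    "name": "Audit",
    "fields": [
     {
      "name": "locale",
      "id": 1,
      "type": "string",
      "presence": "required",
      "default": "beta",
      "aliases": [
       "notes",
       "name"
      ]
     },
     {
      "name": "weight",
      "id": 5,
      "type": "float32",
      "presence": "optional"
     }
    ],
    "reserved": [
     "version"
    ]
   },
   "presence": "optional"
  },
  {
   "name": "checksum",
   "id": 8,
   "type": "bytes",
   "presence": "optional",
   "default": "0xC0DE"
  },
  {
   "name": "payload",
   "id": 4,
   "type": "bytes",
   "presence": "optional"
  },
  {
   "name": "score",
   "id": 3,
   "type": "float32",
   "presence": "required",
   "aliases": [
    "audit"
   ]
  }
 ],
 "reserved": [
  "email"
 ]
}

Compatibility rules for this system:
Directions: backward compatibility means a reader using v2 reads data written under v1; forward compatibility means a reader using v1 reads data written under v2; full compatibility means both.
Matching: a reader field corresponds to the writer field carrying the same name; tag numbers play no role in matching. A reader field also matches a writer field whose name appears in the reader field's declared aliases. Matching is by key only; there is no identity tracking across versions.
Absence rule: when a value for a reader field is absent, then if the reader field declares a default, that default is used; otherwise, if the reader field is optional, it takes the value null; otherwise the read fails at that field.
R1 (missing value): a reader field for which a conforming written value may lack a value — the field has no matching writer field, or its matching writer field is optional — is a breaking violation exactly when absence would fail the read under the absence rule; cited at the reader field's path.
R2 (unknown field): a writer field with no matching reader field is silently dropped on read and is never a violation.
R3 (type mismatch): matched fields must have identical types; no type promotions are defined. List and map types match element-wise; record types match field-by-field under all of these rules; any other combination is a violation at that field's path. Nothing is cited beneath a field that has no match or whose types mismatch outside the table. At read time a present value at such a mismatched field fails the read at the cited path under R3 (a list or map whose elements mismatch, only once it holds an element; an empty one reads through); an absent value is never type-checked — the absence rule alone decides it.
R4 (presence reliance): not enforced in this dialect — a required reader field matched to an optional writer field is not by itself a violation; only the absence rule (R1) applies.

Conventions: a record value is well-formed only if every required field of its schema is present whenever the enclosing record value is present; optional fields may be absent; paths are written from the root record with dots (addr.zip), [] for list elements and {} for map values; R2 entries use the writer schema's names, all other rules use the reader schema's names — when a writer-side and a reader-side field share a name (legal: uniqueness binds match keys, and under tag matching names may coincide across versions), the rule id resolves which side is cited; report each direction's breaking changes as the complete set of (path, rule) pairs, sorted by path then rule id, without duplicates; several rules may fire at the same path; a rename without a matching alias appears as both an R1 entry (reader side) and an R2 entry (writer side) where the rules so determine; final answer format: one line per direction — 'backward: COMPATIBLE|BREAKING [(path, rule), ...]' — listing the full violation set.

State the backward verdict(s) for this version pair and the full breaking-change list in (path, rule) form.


backward: COMPATIBLE []

in Session below, arrows point writer -> reader
backward pass over Session, reader schema v2, writer schema v1:
  scores <- scores (list<string> -> list<string>, writer optional)
  geo <- geo (Audit -> Audit, writer optional)
  checksum <- checksum (bytes -> bytes, writer required)
  payload <- payload (bytes -> bytes, writer optional)
  score <- score (float32 -> float32, writer required)
  geo.locale <- geo.name (string -> string, writer required)
  geo.weight <- geo.weight (float32 -> float32, writer optional)
  nothing fires on Session: backward is COMPATIBLE
checking off the Session differences that do not matter here:
  field checksum in record Session: required changed to optional -> fires no rule on Session, leaving the asked answer as it is
  renamed field name to locale in record Audit (alias name declared on the renamed field) -> fires no rule on Session, leaving the asked answer as it is


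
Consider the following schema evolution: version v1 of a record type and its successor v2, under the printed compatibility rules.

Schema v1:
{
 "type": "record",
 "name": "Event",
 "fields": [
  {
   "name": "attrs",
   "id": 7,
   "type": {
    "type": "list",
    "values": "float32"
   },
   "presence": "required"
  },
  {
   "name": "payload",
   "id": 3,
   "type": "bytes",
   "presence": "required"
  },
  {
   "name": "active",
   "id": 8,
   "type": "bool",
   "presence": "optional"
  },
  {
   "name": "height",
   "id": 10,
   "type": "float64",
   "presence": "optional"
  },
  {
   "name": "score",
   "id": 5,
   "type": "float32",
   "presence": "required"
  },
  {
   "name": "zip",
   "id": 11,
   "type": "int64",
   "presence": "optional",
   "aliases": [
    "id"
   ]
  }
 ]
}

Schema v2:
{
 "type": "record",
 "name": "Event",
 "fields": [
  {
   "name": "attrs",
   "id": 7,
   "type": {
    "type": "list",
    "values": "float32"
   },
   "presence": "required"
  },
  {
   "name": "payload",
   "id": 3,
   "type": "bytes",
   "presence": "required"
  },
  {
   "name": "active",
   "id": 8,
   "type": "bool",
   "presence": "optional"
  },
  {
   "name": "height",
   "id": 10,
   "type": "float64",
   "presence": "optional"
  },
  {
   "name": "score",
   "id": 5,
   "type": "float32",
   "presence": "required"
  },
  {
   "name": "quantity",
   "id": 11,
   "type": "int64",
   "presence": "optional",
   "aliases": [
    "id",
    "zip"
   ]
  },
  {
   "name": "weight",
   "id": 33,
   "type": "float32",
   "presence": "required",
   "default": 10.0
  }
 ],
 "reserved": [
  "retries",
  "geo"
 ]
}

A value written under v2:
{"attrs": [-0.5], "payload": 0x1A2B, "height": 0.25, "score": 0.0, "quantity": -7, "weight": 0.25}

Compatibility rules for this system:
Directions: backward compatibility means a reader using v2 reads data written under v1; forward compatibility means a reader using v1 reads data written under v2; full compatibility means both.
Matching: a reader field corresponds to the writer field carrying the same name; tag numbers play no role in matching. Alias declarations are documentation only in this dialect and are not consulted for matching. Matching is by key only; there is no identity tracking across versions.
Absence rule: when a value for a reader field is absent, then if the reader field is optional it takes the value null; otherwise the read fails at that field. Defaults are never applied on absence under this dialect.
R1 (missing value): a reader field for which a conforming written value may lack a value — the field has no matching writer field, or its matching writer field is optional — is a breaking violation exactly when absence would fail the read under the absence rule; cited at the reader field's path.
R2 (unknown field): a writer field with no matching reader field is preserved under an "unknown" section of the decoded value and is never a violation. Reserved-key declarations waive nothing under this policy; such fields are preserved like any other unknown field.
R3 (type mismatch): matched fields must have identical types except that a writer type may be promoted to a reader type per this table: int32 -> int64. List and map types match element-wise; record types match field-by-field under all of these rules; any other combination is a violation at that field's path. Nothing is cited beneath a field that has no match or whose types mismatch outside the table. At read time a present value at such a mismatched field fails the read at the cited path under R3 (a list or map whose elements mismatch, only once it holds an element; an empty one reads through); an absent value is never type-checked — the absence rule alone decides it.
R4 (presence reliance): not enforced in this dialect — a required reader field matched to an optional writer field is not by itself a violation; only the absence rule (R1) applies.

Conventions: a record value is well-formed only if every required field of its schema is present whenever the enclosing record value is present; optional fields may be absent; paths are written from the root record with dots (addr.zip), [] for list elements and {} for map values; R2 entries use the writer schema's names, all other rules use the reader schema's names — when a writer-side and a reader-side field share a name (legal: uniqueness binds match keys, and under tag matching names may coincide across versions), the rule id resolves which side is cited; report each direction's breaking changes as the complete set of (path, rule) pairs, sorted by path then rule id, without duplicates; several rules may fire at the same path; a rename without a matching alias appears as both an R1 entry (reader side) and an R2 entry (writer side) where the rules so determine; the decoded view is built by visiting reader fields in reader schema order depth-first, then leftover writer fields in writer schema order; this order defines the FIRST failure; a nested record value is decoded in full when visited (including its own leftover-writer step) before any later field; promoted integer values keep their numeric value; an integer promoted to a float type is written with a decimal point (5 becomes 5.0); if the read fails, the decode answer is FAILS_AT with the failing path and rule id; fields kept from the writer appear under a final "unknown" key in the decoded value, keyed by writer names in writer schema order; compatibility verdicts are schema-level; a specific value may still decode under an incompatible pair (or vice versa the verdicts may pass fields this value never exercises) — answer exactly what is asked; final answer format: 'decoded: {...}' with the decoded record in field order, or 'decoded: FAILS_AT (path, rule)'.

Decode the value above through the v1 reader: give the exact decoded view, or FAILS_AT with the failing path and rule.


each type pair in Event: writer, then reader
decoding the Event value with the v1 reader:
  attrs := [-0.5]
  payload := 0x1A2B
  active := null (absent, optional -> null)
  height := 0.25
  score := 0.0
  zip := null (absent, optional -> null)
  writer quantity: kept under "unknown"
  writer weight: kept under "unknown"
  => decoded: {"attrs": [-0.5], "payload": 0x1A2B, "active": null, "height": 0.25, "score": 0.0, "zip": null, "unknown": {"quantity": -7, "weight": 0.25}}

decoded: {"attrs": [-0.5], "payload": 0x1A2B, "active": null, "height": 0.25, "score": 0.0, "zip": null, "unknown": {"quantity": -7, "weight": 0.25}}


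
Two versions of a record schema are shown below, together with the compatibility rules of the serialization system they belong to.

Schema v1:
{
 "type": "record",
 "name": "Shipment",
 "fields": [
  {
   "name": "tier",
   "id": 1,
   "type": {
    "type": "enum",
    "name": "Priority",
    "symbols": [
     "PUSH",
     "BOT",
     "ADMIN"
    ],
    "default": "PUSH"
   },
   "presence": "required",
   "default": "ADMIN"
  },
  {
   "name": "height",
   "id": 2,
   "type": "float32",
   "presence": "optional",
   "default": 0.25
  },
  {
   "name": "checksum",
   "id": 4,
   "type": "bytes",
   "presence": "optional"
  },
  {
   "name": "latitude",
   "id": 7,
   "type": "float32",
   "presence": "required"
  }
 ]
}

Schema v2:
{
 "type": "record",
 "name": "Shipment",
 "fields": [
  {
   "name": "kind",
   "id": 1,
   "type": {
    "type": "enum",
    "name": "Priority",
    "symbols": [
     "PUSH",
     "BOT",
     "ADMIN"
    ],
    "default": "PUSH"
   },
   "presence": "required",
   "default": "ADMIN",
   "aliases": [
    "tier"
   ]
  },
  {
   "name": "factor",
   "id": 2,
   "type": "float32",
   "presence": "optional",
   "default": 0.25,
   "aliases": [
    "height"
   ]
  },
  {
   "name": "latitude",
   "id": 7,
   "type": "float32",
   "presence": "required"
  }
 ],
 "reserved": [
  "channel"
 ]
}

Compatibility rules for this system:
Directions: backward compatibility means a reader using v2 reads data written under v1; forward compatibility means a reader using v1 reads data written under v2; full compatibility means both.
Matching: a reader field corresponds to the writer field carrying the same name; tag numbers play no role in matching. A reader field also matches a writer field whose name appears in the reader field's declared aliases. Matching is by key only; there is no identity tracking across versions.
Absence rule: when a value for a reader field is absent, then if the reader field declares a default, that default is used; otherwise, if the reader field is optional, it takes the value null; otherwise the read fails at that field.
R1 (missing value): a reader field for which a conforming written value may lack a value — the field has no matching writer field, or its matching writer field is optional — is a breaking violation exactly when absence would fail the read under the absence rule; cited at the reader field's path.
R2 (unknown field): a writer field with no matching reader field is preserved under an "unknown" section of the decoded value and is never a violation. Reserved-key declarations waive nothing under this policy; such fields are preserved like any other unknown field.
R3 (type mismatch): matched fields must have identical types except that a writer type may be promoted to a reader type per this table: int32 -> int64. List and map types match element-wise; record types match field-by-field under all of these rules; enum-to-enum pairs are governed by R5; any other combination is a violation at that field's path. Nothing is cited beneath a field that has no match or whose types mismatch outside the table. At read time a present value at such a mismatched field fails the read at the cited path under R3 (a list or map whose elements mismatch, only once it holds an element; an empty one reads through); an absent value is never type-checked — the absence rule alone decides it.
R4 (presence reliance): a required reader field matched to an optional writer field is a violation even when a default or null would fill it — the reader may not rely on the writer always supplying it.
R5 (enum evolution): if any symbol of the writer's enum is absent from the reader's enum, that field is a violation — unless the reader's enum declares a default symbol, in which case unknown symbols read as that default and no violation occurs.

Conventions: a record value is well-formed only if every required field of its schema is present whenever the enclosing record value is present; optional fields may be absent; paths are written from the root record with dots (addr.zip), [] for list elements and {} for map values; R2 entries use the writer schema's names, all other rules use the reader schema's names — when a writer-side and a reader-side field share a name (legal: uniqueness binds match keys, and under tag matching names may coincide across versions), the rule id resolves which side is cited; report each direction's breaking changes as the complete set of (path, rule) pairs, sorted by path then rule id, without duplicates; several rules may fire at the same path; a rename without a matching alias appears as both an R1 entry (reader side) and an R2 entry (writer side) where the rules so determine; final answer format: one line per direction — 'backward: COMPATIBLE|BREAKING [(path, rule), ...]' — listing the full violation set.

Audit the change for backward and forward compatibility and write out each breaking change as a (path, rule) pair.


in Shipment below, arrows point writer -> reader
checking backward for Shipment: reader v2 against writer v1:
  writer required, Priority -> Priority: reader kind maps from writer tier
  writer optional, float32 -> float32: reader factor maps from writer height
  writer required, float32 -> float32: reader latitude maps from writer latitude
  writer field checksum has no reader counterpart
  => backward: COMPATIBLE
checking forward for Shipment: reader v1 against writer v2:
  no writer field matches reader tier
  no writer field matches reader height
  no writer field matches reader checksum
  writer required, float32 -> float32: reader latitude maps from writer latitude
  writer field kind has no reader counterpart
  writer field factor has no reader counterpart
  => forward: COMPATIBLE

backward: COMPATIBLE []; forward: COMPATIBLE []
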